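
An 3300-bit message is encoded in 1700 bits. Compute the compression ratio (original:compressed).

Compression ratio = Original / Compressed
= 3300 / 1700 = 1.94:1


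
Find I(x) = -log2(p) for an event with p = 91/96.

Information content I(x) = -log₂(p(x))
I = -log₂(91/96) = -log₂(0.9479)
I = 0.0772 bits


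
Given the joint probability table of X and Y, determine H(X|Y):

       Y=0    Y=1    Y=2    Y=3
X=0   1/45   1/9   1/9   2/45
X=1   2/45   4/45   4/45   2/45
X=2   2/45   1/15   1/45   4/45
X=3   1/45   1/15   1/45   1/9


H(X|Y) = Σ_y p(y) H(X|Y=y)
  p(Y=0) = 2/15, H(X|Y=0) = 1.9183
  p(Y=1) = 1/3, H(X|Y=1) = 1.9656
  p(Y=2) = 11/45, H(X|Y=2) = 1.6767
  p(Y=3) = 13/45, H(X|Y=3) = 1.8843
H(X|Y) = 0.1333×1.9183 + 0.3333×1.9656 + 0.2444×1.6767 + 0.2889×1.8843 = 1.8652 bits


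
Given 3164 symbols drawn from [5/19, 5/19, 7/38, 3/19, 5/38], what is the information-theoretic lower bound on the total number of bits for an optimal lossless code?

Entropy H = 2.2687 bits/symbol
Minimum bits = H × n = 2.2687 × 3164
= 7178.27 bits


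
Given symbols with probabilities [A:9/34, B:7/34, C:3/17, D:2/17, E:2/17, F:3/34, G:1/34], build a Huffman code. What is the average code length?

Huffman tree construction:
Combine smallest probabilities repeatedly
Resulting codes:
  A: 10 (length 2)
  B: 00 (length 2)
  C: 111 (length 3)
  D: 010 (length 3)
  E: 011 (length 3)
  F: 1101 (length 4)
  G: 1100 (length 4)
Average length = Σ p(s) × length(s) = 2.6471 bits


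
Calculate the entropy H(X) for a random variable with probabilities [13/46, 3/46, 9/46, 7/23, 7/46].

H(X) = -Σ p(x) log₂ p(x)
  -13/46 × log₂(13/46) = 0.5152
  -3/46 × log₂(3/46) = 0.2569
  -9/46 × log₂(9/46) = 0.4605
  -7/23 × log₂(7/23) = 0.5223
  -7/46 × log₂(7/46) = 0.4133
H(X) = 2.1682 bits


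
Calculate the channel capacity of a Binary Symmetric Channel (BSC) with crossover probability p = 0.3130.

For BSC with error probability p:
C = 1 - H(p) where H(p) is binary entropy
H(0.3130) = -0.3130 × log₂(0.3130) - 0.6870 × log₂(0.6870)
H(p) = 0.8966
C = 1 - 0.8966 = 0.1034 bits/use


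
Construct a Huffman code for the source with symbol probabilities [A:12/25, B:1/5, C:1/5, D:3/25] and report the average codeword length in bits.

Huffman tree construction:
Combine smallest probabilities repeatedly
Resulting codes:
  A: 0 (length 1)
  B: 111 (length 3)
  C: 10 (length 2)
  D: 110 (length 3)
Average length = Σ p(s) × length(s) = 1.8400 bits


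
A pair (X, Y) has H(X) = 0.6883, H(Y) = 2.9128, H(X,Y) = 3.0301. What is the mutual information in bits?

I(X;Y) = H(X) + H(Y) - H(X,Y)
I(X;Y) = 0.6883 + 2.9128 - 3.0301 = 0.571 bits


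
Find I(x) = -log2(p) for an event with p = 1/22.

Information content I(x) = -log₂(p(x))
I = -log₂(1/22) = -log₂(0.0455)
I = 4.4594 bits


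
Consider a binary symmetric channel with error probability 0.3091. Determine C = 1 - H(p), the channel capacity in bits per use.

For BSC with error probability p:
C = 1 - H(p) where H(p) is binary entropy
H(0.3091) = -0.3091 × log₂(0.3091) - 0.6909 × log₂(0.6909)
H(p) = 0.8921
C = 1 - 0.8921 = 0.1079 bits/use


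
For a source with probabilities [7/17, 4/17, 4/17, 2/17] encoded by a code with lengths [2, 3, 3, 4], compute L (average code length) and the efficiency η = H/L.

Average length L = Σ p_i × l_i = 2.7059 bits
Entropy H = 1.8727 bits
Efficiency η = H/L × 100% = 69.21%


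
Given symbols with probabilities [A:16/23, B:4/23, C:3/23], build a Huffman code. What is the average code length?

Huffman tree construction:
Combine smallest probabilities repeatedly
Resulting codes:
  A: 1 (length 1)
  B: 01 (length 2)
  C: 00 (length 2)
Average length = Σ p(s) × length(s) = 1.3043 bits


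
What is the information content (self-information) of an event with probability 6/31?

Information content I(x) = -log₂(p(x))
I = -log₂(6/31) = -log₂(0.1935)
I = 2.3692 bits


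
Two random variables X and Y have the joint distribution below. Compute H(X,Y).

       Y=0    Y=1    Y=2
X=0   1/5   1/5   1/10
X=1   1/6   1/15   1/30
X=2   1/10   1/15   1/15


H(X,Y) = -Σ p(x,y) log₂ p(x,y)
  p(0,0)=1/5: -0.2000 × log₂(0.2000) = 0.4644
  p(0,1)=1/5: -0.2000 × log₂(0.2000) = 0.4644
  p(0,2)=1/10: -0.1000 × log₂(0.1000) = 0.3322
  p(1,0)=1/6: -0.1667 × log₂(0.1667) = 0.4308
  p(1,1)=1/15: -0.0667 × log₂(0.0667) = 0.2605
  p(1,2)=1/30: -0.0333 × log₂(0.0333) = 0.1636
  p(2,0)=1/10: -0.1000 × log₂(0.1000) = 0.3322
  p(2,1)=1/15: -0.0667 × log₂(0.0667) = 0.2605
  p(2,2)=1/15: -0.0667 × log₂(0.0667) = 0.2605
H(X,Y) = 2.9689 bits


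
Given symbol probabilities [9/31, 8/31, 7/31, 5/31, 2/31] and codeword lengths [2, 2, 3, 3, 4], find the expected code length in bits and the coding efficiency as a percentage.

Average length L = Σ p_i × l_i = 2.5161 bits
Entropy H = 2.1868 bits
Efficiency η = H/L × 100% = 86.91%


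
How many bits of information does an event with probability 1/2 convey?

Information content I(x) = -log₂(p(x))
I = -log₂(1/2) = -log₂(0.5000)
I = 1.0000 bits


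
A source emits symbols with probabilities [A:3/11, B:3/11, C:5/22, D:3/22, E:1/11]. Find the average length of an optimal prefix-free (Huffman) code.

Huffman tree construction:
Combine smallest probabilities repeatedly
Resulting codes:
  A: 10 (length 2)
  B: 11 (length 2)
  C: 00 (length 2)
  D: 011 (length 3)
  E: 010 (length 3)
Average length = Σ p(s) × length(s) = 2.2273 bits


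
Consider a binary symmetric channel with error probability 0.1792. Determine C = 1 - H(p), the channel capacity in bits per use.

For BSC with error probability p:
C = 1 - H(p) where H(p) is binary entropy
H(0.1792) = -0.1792 × log₂(0.1792) - 0.8208 × log₂(0.8208)
H(p) = 0.6783
C = 1 - 0.6783 = 0.3217 bits/use


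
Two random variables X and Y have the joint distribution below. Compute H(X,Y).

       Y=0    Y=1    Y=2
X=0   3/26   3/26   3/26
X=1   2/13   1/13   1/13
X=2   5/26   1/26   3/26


H(X,Y) = -Σ p(x,y) log₂ p(x,y)
  p(0,0)=3/26: -0.1154 × log₂(0.1154) = 0.3595
  p(0,1)=3/26: -0.1154 × log₂(0.1154) = 0.3595
  p(0,2)=3/26: -0.1154 × log₂(0.1154) = 0.3595
  p(1,0)=2/13: -0.1538 × log₂(0.1538) = 0.4155
  p(1,1)=1/13: -0.0769 × log₂(0.0769) = 0.2846
  p(1,2)=1/13: -0.0769 × log₂(0.0769) = 0.2846
  p(2,0)=5/26: -0.1923 × log₂(0.1923) = 0.4574
  p(2,1)=1/26: -0.0385 × log₂(0.0385) = 0.1808
  p(2,2)=3/26: -0.1154 × log₂(0.1154) = 0.3595
H(X,Y) = 3.0609 bits


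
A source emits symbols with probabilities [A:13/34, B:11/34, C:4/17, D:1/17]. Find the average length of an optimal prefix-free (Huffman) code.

Huffman tree construction:
Combine smallest probabilities repeatedly
Resulting codes:
  A: 0 (length 1)
  B: 11 (length 2)
  C: 101 (length 3)
  D: 100 (length 3)
Average length = Σ p(s) × length(s) = 1.9118 bits


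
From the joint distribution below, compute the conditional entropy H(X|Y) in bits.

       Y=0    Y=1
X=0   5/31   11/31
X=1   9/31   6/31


H(X|Y) = Σ_y p(y) H(X|Y=y)
  p(Y=0) = 14/31, H(X|Y=0) = 0.9403
  p(Y=1) = 17/31, H(X|Y=1) = 0.9367
H(X|Y) = 0.4516×0.9403 + 0.5484×0.9367 = 0.9383 bits


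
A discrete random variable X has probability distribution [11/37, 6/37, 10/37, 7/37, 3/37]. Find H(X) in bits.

H(X) = -Σ p(x) log₂ p(x)
  -11/37 × log₂(11/37) = 0.5203
  -6/37 × log₂(6/37) = 0.4256
  -10/37 × log₂(10/37) = 0.5101
  -7/37 × log₂(7/37) = 0.4545
  -3/37 × log₂(3/37) = 0.2939
H(X) = 2.2043 bits


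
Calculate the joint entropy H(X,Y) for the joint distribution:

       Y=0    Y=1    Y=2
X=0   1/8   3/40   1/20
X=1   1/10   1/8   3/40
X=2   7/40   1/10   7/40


H(X,Y) = -Σ p(x,y) log₂ p(x,y)
  p(0,0)=1/8: -0.1250 × log₂(0.1250) = 0.3750
  p(0,1)=3/40: -0.0750 × log₂(0.0750) = 0.2803
  p(0,2)=1/20: -0.0500 × log₂(0.0500) = 0.2161
  p(1,0)=1/10: -0.1000 × log₂(0.1000) = 0.3322
  p(1,1)=1/8: -0.1250 × log₂(0.1250) = 0.3750
  p(1,2)=3/40: -0.0750 × log₂(0.0750) = 0.2803
  p(2,0)=7/40: -0.1750 × log₂(0.1750) = 0.4401
  p(2,1)=1/10: -0.1000 × log₂(0.1000) = 0.3322
  p(2,2)=7/40: -0.1750 × log₂(0.1750) = 0.4401
H(X,Y) = 3.0711 bits


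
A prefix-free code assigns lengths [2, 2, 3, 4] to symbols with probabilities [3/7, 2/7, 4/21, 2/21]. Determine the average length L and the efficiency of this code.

Average length L = Σ p_i × l_i = 2.3810 bits
Entropy H = 1.8190 bits
Efficiency η = H/L × 100% = 76.40%


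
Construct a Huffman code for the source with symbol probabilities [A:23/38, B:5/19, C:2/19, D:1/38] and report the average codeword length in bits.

Huffman tree construction:
Combine smallest probabilities repeatedly
Resulting codes:
  A: 1 (length 1)
  B: 01 (length 2)
  C: 001 (length 3)
  D: 000 (length 3)
Average length = Σ p(s) × length(s) = 1.5263 bits


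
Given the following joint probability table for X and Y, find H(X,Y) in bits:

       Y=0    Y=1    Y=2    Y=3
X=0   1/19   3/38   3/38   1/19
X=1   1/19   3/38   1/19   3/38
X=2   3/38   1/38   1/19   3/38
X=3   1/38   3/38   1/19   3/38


H(X,Y) = -Σ p(x,y) log₂ p(x,y)
  p(0,0)=1/19: -0.0526 × log₂(0.0526) = 0.2236
  p(0,1)=3/38: -0.0789 × log₂(0.0789) = 0.2892
  p(0,2)=3/38: -0.0789 × log₂(0.0789) = 0.2892
  p(0,3)=1/19: -0.0526 × log₂(0.0526) = 0.2236
  p(1,0)=1/19: -0.0526 × log₂(0.0526) = 0.2236
  p(1,1)=3/38: -0.0789 × log₂(0.0789) = 0.2892
  p(1,2)=1/19: -0.0526 × log₂(0.0526) = 0.2236
  p(1,3)=3/38: -0.0789 × log₂(0.0789) = 0.2892
  p(2,0)=3/38: -0.0789 × log₂(0.0789) = 0.2892
  p(2,1)=1/38: -0.0263 × log₂(0.0263) = 0.1381
  p(2,2)=1/19: -0.0526 × log₂(0.0526) = 0.2236
  p(2,3)=3/38: -0.0789 × log₂(0.0789) = 0.2892
  p(3,0)=1/38: -0.0263 × log₂(0.0263) = 0.1381
  p(3,1)=3/38: -0.0789 × log₂(0.0789) = 0.2892
  p(3,2)=1/19: -0.0526 × log₂(0.0526) = 0.2236
  p(3,3)=3/38: -0.0789 × log₂(0.0789) = 0.2892
H(X,Y) = 3.9311 bits


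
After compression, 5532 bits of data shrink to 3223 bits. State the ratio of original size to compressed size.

Compression ratio = Original / Compressed
= 5532 / 3223 = 1.72:1


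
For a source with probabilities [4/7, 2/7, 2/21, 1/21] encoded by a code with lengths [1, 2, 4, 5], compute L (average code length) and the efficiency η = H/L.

Average length L = Σ p_i × l_i = 1.7619 bits
Entropy H = 1.5100 bits
Efficiency η = H/L × 100% = 85.70%


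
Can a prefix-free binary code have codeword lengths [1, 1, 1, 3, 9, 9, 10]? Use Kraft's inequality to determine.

Kraft inequality: Σ 2^(-l_i) ≤ 1 for prefix-free code
Calculating: 2^(-1) + 2^(-1) + 2^(-1) + 2^(-3) + 2^(-9) + 2^(-9) + 2^(-10)
= 0.5 + 0.5 + 0.5 + 0.125 + 0.001953125 + 0.001953125 + 0.0009765625
= 1.6299
Since 1.6299 > 1, prefix-free code does not exist


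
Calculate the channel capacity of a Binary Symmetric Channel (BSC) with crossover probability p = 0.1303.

For BSC with error probability p:
C = 1 - H(p) where H(p) is binary entropy
H(0.1303) = -0.1303 × log₂(0.1303) - 0.8697 × log₂(0.8697)
H(p) = 0.5583
C = 1 - 0.5583 = 0.4417 bits/use


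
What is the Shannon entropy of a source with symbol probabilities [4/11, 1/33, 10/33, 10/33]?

H(X) = -Σ p(x) log₂ p(x)
  -4/11 × log₂(4/11) = 0.5307
  -1/33 × log₂(1/33) = 0.1529
  -10/33 × log₂(10/33) = 0.5220
  -10/33 × log₂(10/33) = 0.5220
H(X) = 1.7275 bits


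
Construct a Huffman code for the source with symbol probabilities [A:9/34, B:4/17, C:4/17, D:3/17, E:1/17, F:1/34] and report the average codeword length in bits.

Huffman tree construction:
Combine smallest probabilities repeatedly
Resulting codes:
  A: 10 (length 2)
  B: 00 (length 2)
  C: 01 (length 2)
  D: 111 (length 3)
  E: 1101 (length 4)
  F: 1100 (length 4)
Average length = Σ p(s) × length(s) = 2.3529 bits


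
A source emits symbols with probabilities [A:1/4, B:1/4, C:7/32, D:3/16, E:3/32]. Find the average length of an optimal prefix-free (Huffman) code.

Huffman tree construction:
Combine smallest probabilities repeatedly
Resulting codes:
  A: 01 (length 2)
  B: 10 (length 2)
  C: 00 (length 2)
  D: 111 (length 3)
  E: 110 (length 3)
Average length = Σ p(s) × length(s) = 2.2812 bits


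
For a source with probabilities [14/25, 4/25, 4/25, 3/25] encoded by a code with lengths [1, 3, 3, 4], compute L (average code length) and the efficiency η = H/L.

Average length L = Σ p_i × l_i = 2.0000 bits
Entropy H = 1.6815 bits
Efficiency η = H/L × 100% = 84.08%


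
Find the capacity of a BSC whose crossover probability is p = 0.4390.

For BSC with error probability p:
C = 1 - H(p) where H(p) is binary entropy
H(0.4390) = -0.4390 × log₂(0.4390) - 0.5610 × log₂(0.5610)
H(p) = 0.9892
C = 1 - 0.9892 = 0.0108 bits/use


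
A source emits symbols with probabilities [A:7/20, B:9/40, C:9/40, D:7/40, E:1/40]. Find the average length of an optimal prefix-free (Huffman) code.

Huffman tree construction:
Combine smallest probabilities repeatedly
Resulting codes:
  A: 11 (length 2)
  B: 01 (length 2)
  C: 10 (length 2)
  D: 001 (length 3)
  E: 000 (length 3)
Average length = Σ p(s) × length(s) = 2.2000 bits


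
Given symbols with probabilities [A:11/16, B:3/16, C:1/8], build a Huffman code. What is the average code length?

Huffman tree construction:
Combine smallest probabilities repeatedly
Resulting codes:
  A: 1 (length 1)
  B: 01 (length 2)
  C: 00 (length 2)
Average length = Σ p(s) × length(s) = 1.3125 bits


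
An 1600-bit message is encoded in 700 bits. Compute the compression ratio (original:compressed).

Compression ratio = Original / Compressed
= 1600 / 700 = 2.29:1


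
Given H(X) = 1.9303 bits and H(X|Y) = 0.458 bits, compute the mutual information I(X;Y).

I(X;Y) = H(X) - H(X|Y)
I(X;Y) = 1.9303 - 0.458 = 1.4723 bits


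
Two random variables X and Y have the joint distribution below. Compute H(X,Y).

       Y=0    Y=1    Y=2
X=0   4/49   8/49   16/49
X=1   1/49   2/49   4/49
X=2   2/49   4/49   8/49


H(X,Y) = -Σ p(x,y) log₂ p(x,y)
  p(0,0)=4/49: -0.0816 × log₂(0.0816) = 0.2951
  p(0,1)=8/49: -0.1633 × log₂(0.1633) = 0.4269
  p(0,2)=16/49: -0.3265 × log₂(0.3265) = 0.5273
  p(1,0)=1/49: -0.0204 × log₂(0.0204) = 0.1146
  p(1,1)=2/49: -0.0408 × log₂(0.0408) = 0.1884
  p(1,2)=4/49: -0.0816 × log₂(0.0816) = 0.2951
  p(2,0)=2/49: -0.0408 × log₂(0.0408) = 0.1884
  p(2,1)=4/49: -0.0816 × log₂(0.0816) = 0.2951
  p(2,2)=8/49: -0.1633 × log₂(0.1633) = 0.4269
H(X,Y) = 2.7576 bits


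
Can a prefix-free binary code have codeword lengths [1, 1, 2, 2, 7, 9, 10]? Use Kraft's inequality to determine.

Kraft inequality: Σ 2^(-l_i) ≤ 1 for prefix-free code
Calculating: 2^(-1) + 2^(-1) + 2^(-2) + 2^(-2) + 2^(-7) + 2^(-9) + 2^(-10)
= 0.5 + 0.5 + 0.25 + 0.25 + 0.0078125 + 0.001953125 + 0.0009765625
= 1.5107
Since 1.5107 > 1, prefix-free code does not exist


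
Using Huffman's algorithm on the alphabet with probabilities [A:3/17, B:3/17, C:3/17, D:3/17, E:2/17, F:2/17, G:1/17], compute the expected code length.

Huffman tree construction:
Combine smallest probabilities repeatedly
Resulting codes:
  A: 101 (length 3)
  B: 110 (length 3)
  C: 111 (length 3)
  D: 00 (length 2)
  E: 011 (length 3)
  F: 100 (length 3)
  G: 010 (length 3)
Average length = Σ p(s) × length(s) = 2.8235 bits


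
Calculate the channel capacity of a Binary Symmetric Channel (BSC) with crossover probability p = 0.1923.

For BSC with error probability p:
C = 1 - H(p) where H(p) is binary entropy
H(0.1923) = -0.1923 × log₂(0.1923) - 0.8077 × log₂(0.8077)
H(p) = 0.7063
C = 1 - 0.7063 = 0.2937 bits/use


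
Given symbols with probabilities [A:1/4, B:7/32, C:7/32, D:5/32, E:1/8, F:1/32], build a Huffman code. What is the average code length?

Huffman tree construction:
Combine smallest probabilities repeatedly
Resulting codes:
  A: 10 (length 2)
  B: 00 (length 2)
  C: 01 (length 2)
  D: 110 (length 3)
  E: 1111 (length 4)
  F: 1110 (length 4)
Average length = Σ p(s) × length(s) = 2.4688 bits


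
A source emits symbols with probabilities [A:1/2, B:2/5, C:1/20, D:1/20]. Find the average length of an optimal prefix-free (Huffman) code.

Huffman tree construction:
Combine smallest probabilities repeatedly
Resulting codes:
  A: 0 (length 1)
  B: 11 (length 2)
  C: 100 (length 3)
  D: 101 (length 3)
Average length = Σ p(s) × length(s) = 1.6000 bits


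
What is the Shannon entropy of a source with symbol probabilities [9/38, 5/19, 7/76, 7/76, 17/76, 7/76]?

H(X) = -Σ p(x) log₂ p(x)
  -9/38 × log₂(9/38) = 0.4922
  -5/19 × log₂(5/19) = 0.5068
  -7/76 × log₂(7/76) = 0.3169
  -7/76 × log₂(7/76) = 0.3169
  -17/76 × log₂(17/76) = 0.4833
  -7/76 × log₂(7/76) = 0.3169
H(X) = 2.4329 bits


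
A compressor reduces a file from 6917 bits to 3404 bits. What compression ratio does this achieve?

Compression ratio = Original / Compressed
= 6917 / 3404 = 2.03:1


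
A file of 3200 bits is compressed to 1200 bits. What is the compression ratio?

Compression ratio = Original / Compressed
= 3200 / 1200 = 2.67:1


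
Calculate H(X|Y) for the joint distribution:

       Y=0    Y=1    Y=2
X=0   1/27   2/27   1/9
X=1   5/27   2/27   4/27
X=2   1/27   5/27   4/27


H(X|Y) = Σ_y p(y) H(X|Y=y)
  p(Y=0) = 7/27, H(X|Y=0) = 1.1488
  p(Y=1) = 1/3, H(X|Y=1) = 1.4355
  p(Y=2) = 11/27, H(X|Y=2) = 1.5726
H(X|Y) = 0.2593×1.1488 + 0.3333×1.4355 + 0.4074×1.5726 = 1.4171 bits


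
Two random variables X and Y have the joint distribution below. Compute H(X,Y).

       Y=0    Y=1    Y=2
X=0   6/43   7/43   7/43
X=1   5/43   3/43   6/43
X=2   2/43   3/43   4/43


H(X,Y) = -Σ p(x,y) log₂ p(x,y)
  p(0,0)=6/43: -0.1395 × log₂(0.1395) = 0.3965
  p(0,1)=7/43: -0.1628 × log₂(0.1628) = 0.4263
  p(0,2)=7/43: -0.1628 × log₂(0.1628) = 0.4263
  p(1,0)=5/43: -0.1163 × log₂(0.1163) = 0.3610
  p(1,1)=3/43: -0.0698 × log₂(0.0698) = 0.2680
  p(1,2)=6/43: -0.1395 × log₂(0.1395) = 0.3965
  p(2,0)=2/43: -0.0465 × log₂(0.0465) = 0.2059
  p(2,1)=3/43: -0.0698 × log₂(0.0698) = 0.2680
  p(2,2)=4/43: -0.0930 × log₂(0.0930) = 0.3187
H(X,Y) = 3.0672 bits


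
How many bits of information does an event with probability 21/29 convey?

Information content I(x) = -log₂(p(x))
I = -log₂(21/29) = -log₂(0.7241)
I = 0.4657 bits


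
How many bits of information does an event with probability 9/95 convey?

Information content I(x) = -log₂(p(x))
I = -log₂(9/95) = -log₂(0.0947)
I = 3.3999 bits


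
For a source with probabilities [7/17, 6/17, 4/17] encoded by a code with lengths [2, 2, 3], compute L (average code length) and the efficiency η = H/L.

Average length L = Σ p_i × l_i = 2.2353 bits
Entropy H = 1.5486 bits
Efficiency η = H/L × 100% = 69.28%


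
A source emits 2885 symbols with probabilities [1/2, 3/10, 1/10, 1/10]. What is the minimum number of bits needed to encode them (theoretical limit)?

Entropy H = 1.6855 bits/symbol
Minimum bits = H × n = 1.6855 × 2885
= 4862.60 bits


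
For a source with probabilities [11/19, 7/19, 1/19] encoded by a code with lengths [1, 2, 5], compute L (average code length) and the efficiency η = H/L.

Average length L = Σ p_i × l_i = 1.5789 bits
Entropy H = 1.2108 bits
Efficiency η = H/L × 100% = 76.68%


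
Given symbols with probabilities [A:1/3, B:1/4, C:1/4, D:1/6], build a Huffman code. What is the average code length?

Huffman tree construction:
Combine smallest probabilities repeatedly
Resulting codes:
  A: 11 (length 2)
  B: 01 (length 2)
  C: 10 (length 2)
  D: 00 (length 2)
Average length = Σ p(s) × length(s) = 2.0000 bits


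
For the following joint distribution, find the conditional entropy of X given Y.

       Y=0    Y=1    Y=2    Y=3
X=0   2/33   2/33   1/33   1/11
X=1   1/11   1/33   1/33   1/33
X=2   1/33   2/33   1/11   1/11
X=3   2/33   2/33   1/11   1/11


H(X|Y) = Σ_y p(y) H(X|Y=y)
  p(Y=0) = 8/33, H(X|Y=0) = 1.9056
  p(Y=1) = 7/33, H(X|Y=1) = 1.9502
  p(Y=2) = 8/33, H(X|Y=2) = 1.8113
  p(Y=3) = 10/33, H(X|Y=3) = 1.8955
H(X|Y) = 0.2424×1.9056 + 0.2121×1.9502 + 0.2424×1.8113 + 0.3030×1.8955 = 1.8891 bits


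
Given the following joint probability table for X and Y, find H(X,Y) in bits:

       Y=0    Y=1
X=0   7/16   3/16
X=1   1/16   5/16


H(X,Y) = -Σ p(x,y) log₂ p(x,y)
  p(0,0)=7/16: -0.4375 × log₂(0.4375) = 0.5218
  p(0,1)=3/16: -0.1875 × log₂(0.1875) = 0.4528
  p(1,0)=1/16: -0.0625 × log₂(0.0625) = 0.2500
  p(1,1)=5/16: -0.3125 × log₂(0.3125) = 0.5244
H(X,Y) = 1.7490 bits


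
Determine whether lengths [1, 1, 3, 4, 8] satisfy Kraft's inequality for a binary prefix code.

Kraft inequality: Σ 2^(-l_i) ≤ 1 for prefix-free code
Calculating: 2^(-1) + 2^(-1) + 2^(-3) + 2^(-4) + 2^(-8)
= 0.5 + 0.5 + 0.125 + 0.0625 + 0.00390625
= 1.1914
Since 1.1914 > 1, prefix-free code does not exist


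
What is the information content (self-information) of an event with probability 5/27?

Information content I(x) = -log₂(p(x))
I = -log₂(5/27) = -log₂(0.1852)
I = 2.4330 bits


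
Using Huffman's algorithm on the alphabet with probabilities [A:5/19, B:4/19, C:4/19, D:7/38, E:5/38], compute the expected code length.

Huffman tree construction:
Combine smallest probabilities repeatedly
Resulting codes:
  A: 10 (length 2)
  B: 00 (length 2)
  C: 01 (length 2)
  D: 111 (length 3)
  E: 110 (length 3)
Average length = Σ p(s) × length(s) = 2.3158 bits


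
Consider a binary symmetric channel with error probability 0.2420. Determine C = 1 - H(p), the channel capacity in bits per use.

For BSC with error probability p:
C = 1 - H(p) where H(p) is binary entropy
H(0.2420) = -0.2420 × log₂(0.2420) - 0.7580 × log₂(0.7580)
H(p) = 0.7984
C = 1 - 0.7984 = 0.2016 bits/use


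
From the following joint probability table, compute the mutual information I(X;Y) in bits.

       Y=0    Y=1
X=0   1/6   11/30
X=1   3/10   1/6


H(X) = 0.9968, H(Y) = 0.9968, H(X,Y) = 1.9135
I(X;Y) = H(X) + H(Y) - H(X,Y) = 0.0801 bits


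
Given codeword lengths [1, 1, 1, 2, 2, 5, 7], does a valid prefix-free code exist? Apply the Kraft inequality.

Kraft inequality: Σ 2^(-l_i) ≤ 1 for prefix-free code
Calculating: 2^(-1) + 2^(-1) + 2^(-1) + 2^(-2) + 2^(-2) + 2^(-5) + 2^(-7)
= 0.5 + 0.5 + 0.5 + 0.25 + 0.25 + 0.03125 + 0.0078125
= 2.0391
Since 2.0391 > 1, prefix-free code does not exist


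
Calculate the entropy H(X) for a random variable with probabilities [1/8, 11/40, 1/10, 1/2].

H(X) = -Σ p(x) log₂ p(x)
  -1/8 × log₂(1/8) = 0.3750
  -11/40 × log₂(11/40) = 0.5122
  -1/10 × log₂(1/10) = 0.3322
  -1/2 × log₂(1/2) = 0.5000
H(X) = 1.7194 bits


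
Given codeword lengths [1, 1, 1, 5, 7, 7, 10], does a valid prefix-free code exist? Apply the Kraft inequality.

Kraft inequality: Σ 2^(-l_i) ≤ 1 for prefix-free code
Calculating: 2^(-1) + 2^(-1) + 2^(-1) + 2^(-5) + 2^(-7) + 2^(-7) + 2^(-10)
= 0.5 + 0.5 + 0.5 + 0.03125 + 0.0078125 + 0.0078125 + 0.0009765625
= 1.5479
Since 1.5479 > 1, prefix-free code does not exist


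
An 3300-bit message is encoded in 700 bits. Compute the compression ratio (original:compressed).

Compression ratio = Original / Compressed
= 3300 / 700 = 4.71:1


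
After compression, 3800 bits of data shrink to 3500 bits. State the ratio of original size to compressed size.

Compression ratio = Original / Compressed
= 3800 / 3500 = 1.09:1


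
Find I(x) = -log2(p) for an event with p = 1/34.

Information content I(x) = -log₂(p(x))
I = -log₂(1/34) = -log₂(0.0294)
I = 5.0875 bits


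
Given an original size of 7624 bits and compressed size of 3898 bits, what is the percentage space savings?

Space savings = (1 - Compressed/Original) × 100%
= (1 - 3898/7624) × 100%
= 48.87%


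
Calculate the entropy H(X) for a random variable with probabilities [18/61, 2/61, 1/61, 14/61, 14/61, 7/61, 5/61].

H(X) = -Σ p(x) log₂ p(x)
  -18/61 × log₂(18/61) = 0.5196
  -2/61 × log₂(2/61) = 0.1617
  -1/61 × log₂(1/61) = 0.0972
  -14/61 × log₂(14/61) = 0.4873
  -14/61 × log₂(14/61) = 0.4873
  -7/61 × log₂(7/61) = 0.3584
  -5/61 × log₂(5/61) = 0.2958
H(X) = 2.4074 bits


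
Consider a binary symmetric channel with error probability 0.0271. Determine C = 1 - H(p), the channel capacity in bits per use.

For BSC with error probability p:
C = 1 - H(p) where H(p) is binary entropy
H(0.0271) = -0.0271 × log₂(0.0271) - 0.9729 × log₂(0.9729)
H(p) = 0.1796
C = 1 - 0.1796 = 0.8204 bits/use


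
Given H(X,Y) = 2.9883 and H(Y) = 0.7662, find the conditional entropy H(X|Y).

Chain rule: H(X,Y) = H(X|Y) + H(Y)
H(X|Y) = H(X,Y) - H(Y) = 2.9883 - 0.7662 = 2.2221 bits


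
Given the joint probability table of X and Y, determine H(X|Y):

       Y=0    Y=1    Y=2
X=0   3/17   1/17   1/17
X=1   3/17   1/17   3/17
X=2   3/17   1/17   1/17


H(X|Y) = Σ_y p(y) H(X|Y=y)
  p(Y=0) = 9/17, H(X|Y=0) = 1.5850
  p(Y=1) = 3/17, H(X|Y=1) = 1.5850
  p(Y=2) = 5/17, H(X|Y=2) = 1.3710
H(X|Y) = 0.5294×1.5850 + 0.1765×1.5850 + 0.2941×1.3710 = 1.5220 bits


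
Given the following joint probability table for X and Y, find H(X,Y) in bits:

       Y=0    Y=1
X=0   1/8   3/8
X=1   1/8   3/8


H(X,Y) = -Σ p(x,y) log₂ p(x,y)
  p(0,0)=1/8: -0.1250 × log₂(0.1250) = 0.3750
  p(0,1)=3/8: -0.3750 × log₂(0.3750) = 0.5306
  p(1,0)=1/8: -0.1250 × log₂(0.1250) = 0.3750
  p(1,1)=3/8: -0.3750 × log₂(0.3750) = 0.5306
H(X,Y) = 1.8113 bits


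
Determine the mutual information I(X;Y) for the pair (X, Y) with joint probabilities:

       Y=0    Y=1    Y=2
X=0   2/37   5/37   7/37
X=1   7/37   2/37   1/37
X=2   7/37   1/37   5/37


H(X) = 1.5709, H(Y) = 1.5309, H(X,Y) = 2.8804
I(X;Y) = H(X) + H(Y) - H(X,Y) = 0.2213 bits


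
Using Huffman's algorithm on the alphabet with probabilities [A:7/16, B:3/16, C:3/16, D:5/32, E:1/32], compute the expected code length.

Huffman tree construction:
Combine smallest probabilities repeatedly
Resulting codes:
  A: 0 (length 1)
  B: 110 (length 3)
  C: 111 (length 3)
  D: 101 (length 3)
  E: 100 (length 3)
Average length = Σ p(s) × length(s) = 2.1250 bits


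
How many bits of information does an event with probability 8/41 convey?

Information content I(x) = -log₂(p(x))
I = -log₂(8/41) = -log₂(0.1951)
I = 2.3576 bits


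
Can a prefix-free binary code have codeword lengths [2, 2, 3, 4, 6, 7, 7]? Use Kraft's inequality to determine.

Kraft inequality: Σ 2^(-l_i) ≤ 1 for prefix-free code
Calculating: 2^(-2) + 2^(-2) + 2^(-3) + 2^(-4) + 2^(-6) + 2^(-7) + 2^(-7)
= 0.25 + 0.25 + 0.125 + 0.0625 + 0.015625 + 0.0078125 + 0.0078125
= 0.7188
Since 0.7188 ≤ 1, prefix-free code exists


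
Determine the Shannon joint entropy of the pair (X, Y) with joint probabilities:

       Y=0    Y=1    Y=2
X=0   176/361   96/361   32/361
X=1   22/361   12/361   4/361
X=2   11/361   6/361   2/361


H(X,Y) = -Σ p(x,y) log₂ p(x,y)
  p(0,0)=176/361: -0.4875 × log₂(0.4875) = 0.5053
  p(0,1)=96/361: -0.2659 × log₂(0.2659) = 0.5082
  p(0,2)=32/361: -0.0886 × log₂(0.0886) = 0.3099
  p(1,0)=22/361: -0.0609 × log₂(0.0609) = 0.2460
  p(1,1)=12/361: -0.0332 × log₂(0.0332) = 0.1632
  p(1,2)=4/361: -0.0111 × log₂(0.0111) = 0.0720
  p(2,0)=11/361: -0.0305 × log₂(0.0305) = 0.1535
  p(2,1)=6/361: -0.0166 × log₂(0.0166) = 0.0982
  p(2,2)=2/361: -0.0055 × log₂(0.0055) = 0.0415
H(X,Y) = 2.0978 bits


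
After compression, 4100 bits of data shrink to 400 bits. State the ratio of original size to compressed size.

Compression ratio = Original / Compressed
= 4100 / 400 = 10.25:1


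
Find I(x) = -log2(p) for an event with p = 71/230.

Information content I(x) = -log₂(p(x))
I = -log₂(71/230) = -log₂(0.3087)
I = 1.6957 bits


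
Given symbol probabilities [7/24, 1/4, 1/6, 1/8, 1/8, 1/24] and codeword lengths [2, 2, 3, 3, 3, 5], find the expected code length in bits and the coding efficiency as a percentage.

Average length L = Σ p_i × l_i = 2.5417 bits
Entropy H = 2.3903 bits
Efficiency η = H/L × 100% = 94.05%


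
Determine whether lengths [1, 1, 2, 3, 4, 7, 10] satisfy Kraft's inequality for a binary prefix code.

Kraft inequality: Σ 2^(-l_i) ≤ 1 for prefix-free code
Calculating: 2^(-1) + 2^(-1) + 2^(-2) + 2^(-3) + 2^(-4) + 2^(-7) + 2^(-10)
= 0.5 + 0.5 + 0.25 + 0.125 + 0.0625 + 0.0078125 + 0.0009765625
= 1.4463
Since 1.4463 > 1, prefix-free code does not exist


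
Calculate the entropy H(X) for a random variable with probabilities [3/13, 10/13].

H(X) = -Σ p(x) log₂ p(x)
  -3/13 × log₂(3/13) = 0.4882
  -10/13 × log₂(10/13) = 0.2912
H(X) = 0.7793 bits


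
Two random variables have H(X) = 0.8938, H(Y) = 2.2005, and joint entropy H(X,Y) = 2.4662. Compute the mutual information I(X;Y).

I(X;Y) = H(X) + H(Y) - H(X,Y)
I(X;Y) = 0.8938 + 2.2005 - 2.4662 = 0.6281 bits


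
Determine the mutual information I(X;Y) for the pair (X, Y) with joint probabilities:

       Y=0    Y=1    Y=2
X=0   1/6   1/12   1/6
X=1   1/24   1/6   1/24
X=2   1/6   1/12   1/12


H(X) = 1.5546, H(Y) = 1.5774, H(X,Y) = 3.0016
I(X;Y) = H(X) + H(Y) - H(X,Y) = 0.1304 bits


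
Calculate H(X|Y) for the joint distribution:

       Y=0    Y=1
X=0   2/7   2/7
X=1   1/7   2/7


H(X|Y) = Σ_y p(y) H(X|Y=y)
  p(Y=0) = 3/7, H(X|Y=0) = 0.9183
  p(Y=1) = 4/7, H(X|Y=1) = 1.0000
H(X|Y) = 0.4286×0.9183 + 0.5714×1.0000 = 0.9650 bits


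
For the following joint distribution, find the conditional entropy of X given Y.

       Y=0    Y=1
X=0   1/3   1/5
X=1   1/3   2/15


H(X|Y) = Σ_y p(y) H(X|Y=y)
  p(Y=0) = 2/3, H(X|Y=0) = 1.0000
  p(Y=1) = 1/3, H(X|Y=1) = 0.9710
H(X|Y) = 0.6667×1.0000 + 0.3333×0.9710 = 0.9903 bits


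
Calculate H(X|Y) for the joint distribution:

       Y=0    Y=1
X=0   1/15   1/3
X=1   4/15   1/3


H(X|Y) = Σ_y p(y) H(X|Y=y)
  p(Y=0) = 1/3, H(X|Y=0) = 0.7219
  p(Y=1) = 2/3, H(X|Y=1) = 1.0000
H(X|Y) = 0.3333×0.7219 + 0.6667×1.0000 = 0.9073 bits


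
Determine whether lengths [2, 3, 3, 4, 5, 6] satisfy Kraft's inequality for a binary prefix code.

Kraft inequality: Σ 2^(-l_i) ≤ 1 for prefix-free code
Calculating: 2^(-2) + 2^(-3) + 2^(-3) + 2^(-4) + 2^(-5) + 2^(-6)
= 0.25 + 0.125 + 0.125 + 0.0625 + 0.03125 + 0.015625
= 0.6094
Since 0.6094 ≤ 1, prefix-free code exists


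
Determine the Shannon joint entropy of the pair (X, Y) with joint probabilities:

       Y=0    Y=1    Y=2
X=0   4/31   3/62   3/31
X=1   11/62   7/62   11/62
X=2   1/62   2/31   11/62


H(X,Y) = -Σ p(x,y) log₂ p(x,y)
  p(0,0)=4/31: -0.1290 × log₂(0.1290) = 0.3812
  p(0,1)=3/62: -0.0484 × log₂(0.0484) = 0.2114
  p(0,2)=3/31: -0.0968 × log₂(0.0968) = 0.3261
  p(1,0)=11/62: -0.1774 × log₂(0.1774) = 0.4426
  p(1,1)=7/62: -0.1129 × log₂(0.1129) = 0.3553
  p(1,2)=11/62: -0.1774 × log₂(0.1774) = 0.4426
  p(2,0)=1/62: -0.0161 × log₂(0.0161) = 0.0960
  p(2,1)=2/31: -0.0645 × log₂(0.0645) = 0.2551
  p(2,2)=11/62: -0.1774 × log₂(0.1774) = 0.4426
H(X,Y) = 2.9529 bits


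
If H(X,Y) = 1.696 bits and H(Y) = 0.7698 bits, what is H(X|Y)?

Chain rule: H(X,Y) = H(X|Y) + H(Y)
H(X|Y) = H(X,Y) - H(Y) = 1.696 - 0.7698 = 0.9262 bits


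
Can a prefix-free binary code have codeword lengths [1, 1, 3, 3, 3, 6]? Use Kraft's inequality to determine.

Kraft inequality: Σ 2^(-l_i) ≤ 1 for prefix-free code
Calculating: 2^(-1) + 2^(-1) + 2^(-3) + 2^(-3) + 2^(-3) + 2^(-6)
= 0.5 + 0.5 + 0.125 + 0.125 + 0.125 + 0.015625
= 1.3906
Since 1.3906 > 1, prefix-free code does not exist


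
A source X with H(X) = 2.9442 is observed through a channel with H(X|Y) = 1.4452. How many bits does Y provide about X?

I(X;Y) = H(X) - H(X|Y)
I(X;Y) = 2.9442 - 1.4452 = 1.499 bits


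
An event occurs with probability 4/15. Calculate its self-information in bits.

Information content I(x) = -log₂(p(x))
I = -log₂(4/15) = -log₂(0.2667)
I = 1.9069 bits


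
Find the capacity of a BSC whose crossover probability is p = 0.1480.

For BSC with error probability p:
C = 1 - H(p) where H(p) is binary entropy
H(0.1480) = -0.1480 × log₂(0.1480) - 0.8520 × log₂(0.8520)
H(p) = 0.6048
C = 1 - 0.6048 = 0.3952 bits/use


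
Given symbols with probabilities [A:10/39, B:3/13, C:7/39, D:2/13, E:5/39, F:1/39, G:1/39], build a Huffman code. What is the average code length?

Huffman tree construction:
Combine smallest probabilities repeatedly
Resulting codes:
  A: 10 (length 2)
  B: 01 (length 2)
  C: 111 (length 3)
  D: 110 (length 3)
  E: 001 (length 3)
  F: 0000 (length 4)
  G: 0001 (length 4)
Average length = Σ p(s) × length(s) = 2.5641 bits


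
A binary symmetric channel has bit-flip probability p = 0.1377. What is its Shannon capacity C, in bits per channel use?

For BSC with error probability p:
C = 1 - H(p) where H(p) is binary entropy
H(0.1377) = -0.1377 × log₂(0.1377) - 0.8623 × log₂(0.8623)
H(p) = 0.5782
C = 1 - 0.5782 = 0.4218 bits/use


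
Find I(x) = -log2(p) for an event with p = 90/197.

Information content I(x) = -log₂(p(x))
I = -log₂(90/197) = -log₂(0.4569)
I = 1.1302 bits


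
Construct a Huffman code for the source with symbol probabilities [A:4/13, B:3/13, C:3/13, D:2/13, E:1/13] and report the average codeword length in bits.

Huffman tree construction:
Combine smallest probabilities repeatedly
Resulting codes:
  A: 11 (length 2)
  B: 00 (length 2)
  C: 01 (length 2)
  D: 101 (length 3)
  E: 100 (length 3)
Average length = Σ p(s) × length(s) = 2.2308 bits


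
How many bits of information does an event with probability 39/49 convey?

Information content I(x) = -log₂(p(x))
I = -log₂(39/49) = -log₂(0.7959)
I = 0.3293 bits


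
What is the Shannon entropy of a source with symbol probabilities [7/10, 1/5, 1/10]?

H(X) = -Σ p(x) log₂ p(x)
  -7/10 × log₂(7/10) = 0.3602
  -1/5 × log₂(1/5) = 0.4644
  -1/10 × log₂(1/10) = 0.3322
H(X) = 1.1568 bits


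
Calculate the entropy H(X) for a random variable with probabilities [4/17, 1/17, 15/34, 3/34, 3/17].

H(X) = -Σ p(x) log₂ p(x)
  -4/17 × log₂(4/17) = 0.4912
  -1/17 × log₂(1/17) = 0.2404
  -15/34 × log₂(15/34) = 0.5208
  -3/34 × log₂(3/34) = 0.3090
  -3/17 × log₂(3/17) = 0.4416
H(X) = 2.0031 bits


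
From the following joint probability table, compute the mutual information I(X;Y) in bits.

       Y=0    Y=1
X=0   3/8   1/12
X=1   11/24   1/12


H(X) = 0.9950, H(Y) = 0.6500, H(X,Y) = 1.6440
I(X;Y) = H(X) + H(Y) - H(X,Y) = 0.0010 bits


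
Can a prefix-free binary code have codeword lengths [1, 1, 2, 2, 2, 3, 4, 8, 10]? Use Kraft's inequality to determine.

Kraft inequality: Σ 2^(-l_i) ≤ 1 for prefix-free code
Calculating: 2^(-1) + 2^(-1) + 2^(-2) + 2^(-2) + 2^(-2) + 2^(-3) + 2^(-4) + 2^(-8) + 2^(-10)
= 0.5 + 0.5 + 0.25 + 0.25 + 0.25 + 0.125 + 0.0625 + 0.00390625 + 0.0009765625
= 1.9424
Since 1.9424 > 1, prefix-free code does not exist


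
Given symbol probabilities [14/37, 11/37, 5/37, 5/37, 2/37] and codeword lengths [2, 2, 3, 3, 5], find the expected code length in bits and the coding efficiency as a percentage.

Average length L = Σ p_i × l_i = 2.4324 bits
Entropy H = 2.0588 bits
Efficiency η = H/L × 100% = 84.64%


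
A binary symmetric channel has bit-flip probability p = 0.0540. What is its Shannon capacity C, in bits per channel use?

For BSC with error probability p:
C = 1 - H(p) where H(p) is binary entropy
H(0.0540) = -0.0540 × log₂(0.0540) - 0.9460 × log₂(0.9460)
H(p) = 0.3032
C = 1 - 0.3032 = 0.6968 bits/use


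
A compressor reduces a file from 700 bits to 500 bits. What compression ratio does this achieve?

Compression ratio = Original / Compressed
= 700 / 500 = 1.40:1


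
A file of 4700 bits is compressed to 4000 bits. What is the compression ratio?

Compression ratio = Original / Compressed
= 4700 / 4000 = 1.18:1


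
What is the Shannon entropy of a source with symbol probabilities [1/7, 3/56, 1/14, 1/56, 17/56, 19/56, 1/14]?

H(X) = -Σ p(x) log₂ p(x)
  -1/7 × log₂(1/7) = 0.4011
  -3/56 × log₂(3/56) = 0.2262
  -1/14 × log₂(1/14) = 0.2720
  -1/56 × log₂(1/56) = 0.1037
  -17/56 × log₂(17/56) = 0.5221
  -19/56 × log₂(19/56) = 0.5291
  -1/14 × log₂(1/14) = 0.2720
H(X) = 2.3261 bits


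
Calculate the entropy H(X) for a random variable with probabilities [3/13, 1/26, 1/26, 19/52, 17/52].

H(X) = -Σ p(x) log₂ p(x)
  -3/13 × log₂(3/13) = 0.4882
  -1/26 × log₂(1/26) = 0.1808
  -1/26 × log₂(1/26) = 0.1808
  -19/52 × log₂(19/52) = 0.5307
  -17/52 × log₂(17/52) = 0.5273
H(X) = 1.9078 bits


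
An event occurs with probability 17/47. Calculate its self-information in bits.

Information content I(x) = -log₂(p(x))
I = -log₂(17/47) = -log₂(0.3617)
I = 1.4671 bits


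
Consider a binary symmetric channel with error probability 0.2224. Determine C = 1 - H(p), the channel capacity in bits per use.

For BSC with error probability p:
C = 1 - H(p) where H(p) is binary entropy
H(0.2224) = -0.2224 × log₂(0.2224) - 0.7776 × log₂(0.7776)
H(p) = 0.7645
C = 1 - 0.7645 = 0.2355 bits/use


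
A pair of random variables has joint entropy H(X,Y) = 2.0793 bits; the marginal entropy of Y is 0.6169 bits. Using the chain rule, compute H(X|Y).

Chain rule: H(X,Y) = H(X|Y) + H(Y)
H(X|Y) = H(X,Y) - H(Y) = 2.0793 - 0.6169 = 1.4624 bits


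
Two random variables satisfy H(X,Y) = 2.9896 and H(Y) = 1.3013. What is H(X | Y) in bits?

Chain rule: H(X,Y) = H(X|Y) + H(Y)
H(X|Y) = H(X,Y) - H(Y) = 2.9896 - 1.3013 = 1.6883 bits


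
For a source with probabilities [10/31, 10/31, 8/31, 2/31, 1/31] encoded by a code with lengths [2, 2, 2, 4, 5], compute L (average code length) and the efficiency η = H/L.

Average length L = Σ p_i × l_i = 2.2258 bits
Entropy H = 1.9723 bits
Efficiency η = H/L × 100% = 88.61%


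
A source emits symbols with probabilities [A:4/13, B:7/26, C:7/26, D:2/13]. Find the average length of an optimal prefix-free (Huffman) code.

Huffman tree construction:
Combine smallest probabilities repeatedly
Resulting codes:
  A: 11 (length 2)
  B: 01 (length 2)
  C: 10 (length 2)
  D: 00 (length 2)
Average length = Σ p(s) × length(s) = 2.0000 bits


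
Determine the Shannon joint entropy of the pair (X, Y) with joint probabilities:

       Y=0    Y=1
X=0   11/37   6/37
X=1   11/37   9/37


H(X,Y) = -Σ p(x,y) log₂ p(x,y)
  p(0,0)=11/37: -0.2973 × log₂(0.2973) = 0.5203
  p(0,1)=6/37: -0.1622 × log₂(0.1622) = 0.4256
  p(1,0)=11/37: -0.2973 × log₂(0.2973) = 0.5203
  p(1,1)=9/37: -0.2432 × log₂(0.2432) = 0.4961
H(X,Y) = 1.9622 bits


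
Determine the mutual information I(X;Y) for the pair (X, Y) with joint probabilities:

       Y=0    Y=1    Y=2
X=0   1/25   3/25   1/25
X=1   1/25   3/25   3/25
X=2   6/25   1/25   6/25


H(X) = 1.4692, H(Y) = 1.5690, H(X,Y) = 2.8325
I(X;Y) = H(X) + H(Y) - H(X,Y) = 0.2057 bits


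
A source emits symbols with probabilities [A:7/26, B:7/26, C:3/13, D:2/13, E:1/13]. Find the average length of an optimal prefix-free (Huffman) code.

Huffman tree construction:
Combine smallest probabilities repeatedly
Resulting codes:
  A: 10 (length 2)
  B: 11 (length 2)
  C: 00 (length 2)
  D: 011 (length 3)
  E: 010 (length 3)
Average length = Σ p(s) × length(s) = 2.2308 bits


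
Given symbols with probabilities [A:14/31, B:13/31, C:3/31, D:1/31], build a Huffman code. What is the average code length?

Huffman tree construction:
Combine smallest probabilities repeatedly
Resulting codes:
  A: 0 (length 1)
  B: 11 (length 2)
  C: 101 (length 3)
  D: 100 (length 3)
Average length = Σ p(s) × length(s) = 1.6774 bits


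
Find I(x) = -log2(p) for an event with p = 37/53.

Information content I(x) = -log₂(p(x))
I = -log₂(37/53) = -log₂(0.6981)
I = 0.5185 bits


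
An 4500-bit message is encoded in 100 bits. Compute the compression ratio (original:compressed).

Compression ratio = Original / Compressed
= 4500 / 100 = 45.00:1
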